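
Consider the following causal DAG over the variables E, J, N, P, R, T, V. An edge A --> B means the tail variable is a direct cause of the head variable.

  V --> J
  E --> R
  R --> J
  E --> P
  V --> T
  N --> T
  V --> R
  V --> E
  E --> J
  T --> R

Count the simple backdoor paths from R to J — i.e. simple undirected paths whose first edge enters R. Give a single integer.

A backdoor path from R to J is any simple undirected path whose first edge points into R (i.e. leaves R via a parent).
Parents of R: {E, T, V}.
Enumerating:
  P1: R <- V -> E -> J
  P2: R <- V -> J
  P3: R <- T <- V -> E -> J
  P4: R <- T <- V -> J
  P5: R <- E <- V -> J
  P6: R <- E -> J
That exhausts the simple backdoor paths. Count: 6.

6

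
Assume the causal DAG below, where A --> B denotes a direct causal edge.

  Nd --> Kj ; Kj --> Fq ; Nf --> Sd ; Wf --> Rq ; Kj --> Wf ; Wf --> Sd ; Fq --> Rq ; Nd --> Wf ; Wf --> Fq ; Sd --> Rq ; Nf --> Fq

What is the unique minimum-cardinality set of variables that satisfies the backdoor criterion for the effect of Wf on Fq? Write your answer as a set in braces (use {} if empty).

Variables eligible for adjustment (non-descendants of Wf, excluding Wf and Fq): {Kj, Nd, Nf}.
Backdoor paths from Wf to Fq:
  P1: Wf <- Nd -> Kj -> Fq
  P2: Wf <- Kj -> Fq
The empty set is not sufficient: P1 (Wf <- Nd -> Kj -> Fq) has no collider blocking it and no conditioned non-collider, so it is open.
Try {Kj}:
  P1: blocked at chain node Kj ∈ conditioning set.
  P2: blocked at fork node Kj ∈ conditioning set.
{Kj} contains no descendant of Wf and blocks every backdoor path.
No other singleton works — e.g. {Nd} leaves P2 open — so {Kj} is the unique smallest valid adjustment set.

{Kj}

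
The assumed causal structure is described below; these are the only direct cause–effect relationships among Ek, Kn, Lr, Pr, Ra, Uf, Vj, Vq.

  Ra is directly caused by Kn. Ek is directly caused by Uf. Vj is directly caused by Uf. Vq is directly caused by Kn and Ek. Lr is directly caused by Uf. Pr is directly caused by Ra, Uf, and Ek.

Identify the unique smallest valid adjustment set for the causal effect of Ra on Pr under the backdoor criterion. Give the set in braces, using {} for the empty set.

{}

Variables eligible for adjustment (non-descendants of Ra, excluding Ra and Pr): {Ek, Kn, Lr, Uf, Vj, Vq}.
Backdoor paths from Ra to Pr:
  P1: Ra <- Kn -> Vq <- Ek <- Uf -> Pr
  P2: Ra <- Kn -> Vq <- Ek -> Pr
Each backdoor path contains an unconditioned collider, so every path is already blocked with the empty conditioning set:
  P1: blocked at collider Vq (neither it nor any descendant is in the conditioning set).
  P2: blocked at collider Vq (neither it nor any descendant is in the conditioning set).
The empty set is therefore the unique smallest valid set.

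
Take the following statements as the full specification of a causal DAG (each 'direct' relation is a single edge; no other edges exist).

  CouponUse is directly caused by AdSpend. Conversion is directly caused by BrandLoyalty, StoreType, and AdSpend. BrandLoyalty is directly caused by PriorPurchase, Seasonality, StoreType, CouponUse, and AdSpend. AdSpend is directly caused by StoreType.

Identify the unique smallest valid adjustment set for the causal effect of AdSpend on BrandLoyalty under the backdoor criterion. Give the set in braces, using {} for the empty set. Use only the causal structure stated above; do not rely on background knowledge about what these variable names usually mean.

{StoreType}

Variables eligible for adjustment (non-descendants of AdSpend, excluding AdSpend and BrandLoyalty): {PriorPurchase, Seasonality, StoreType}.
Backdoor paths from AdSpend to BrandLoyalty:
  P1: AdSpend <- StoreType -> BrandLoyalty
  P2: AdSpend <- StoreType -> Conversion <- BrandLoyalty
The empty set is not sufficient: P1 (AdSpend <- StoreType -> BrandLoyalty) has no collider blocking it and no conditioned non-collider, so it is open.
Try {StoreType}:
  P1: blocked at fork node StoreType ∈ conditioning set.
  P2: blocked at fork node StoreType ∈ conditioning set.
{StoreType} contains no descendant of AdSpend and blocks every backdoor path.
No other singleton works — e.g. {Seasonality} leaves P1 open — so {StoreType} is the unique smallest valid adjustment set.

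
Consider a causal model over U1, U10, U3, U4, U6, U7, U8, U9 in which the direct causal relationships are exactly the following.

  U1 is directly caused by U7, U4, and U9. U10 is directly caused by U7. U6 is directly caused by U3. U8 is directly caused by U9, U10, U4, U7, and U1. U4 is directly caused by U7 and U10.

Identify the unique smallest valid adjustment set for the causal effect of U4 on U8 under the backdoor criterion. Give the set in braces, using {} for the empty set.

{U10, U7}

Variables eligible for adjustment (non-descendants of U4, excluding U4 and U8): {U10, U3, U6, U7, U9}.
Backdoor paths from U4 to U8:
  P1: U4 <- U7 -> U10 -> U8
  P2: U4 <- U7 -> U1 <- U9 -> U8
  P3: U4 <- U7 -> U1 -> U8
  P4: U4 <- U7 -> U8
  P5: U4 <- U10 <- U7 -> U1 <- U9 -> U8
  P6: U4 <- U10 <- U7 -> U1 -> U8
  P7: U4 <- U10 <- U7 -> U8
  P8: U4 <- U10 -> U8
The empty set is not sufficient: P1 (U4 <- U7 -> U10 -> U8) has no collider blocking it and no conditioned non-collider, so it is open.
Try {U10, U7}:
  P1: blocked at fork node U7 ∈ conditioning set.
  P2: blocked at fork node U7 ∈ conditioning set.
  P3: blocked at fork node U7 ∈ conditioning set.
  P4: blocked at fork node U7 ∈ conditioning set.
  P5: blocked at chain node U10 ∈ conditioning set.
  P6: blocked at chain node U10 ∈ conditioning set.
  P7: blocked at chain node U10 ∈ conditioning set.
  P8: blocked at fork node U10 ∈ conditioning set.
{U10, U7} contains no descendant of U4 and blocks every backdoor path.
Every element of {U10, U7} is needed (dropping U10 leaves P8 open; dropping U7 leaves P3 open), so no proper subset is valid.
Among all size-2 subsets of the eligible variables, only {U10, U7} blocks every backdoor path, so it is the unique smallest valid adjustment set.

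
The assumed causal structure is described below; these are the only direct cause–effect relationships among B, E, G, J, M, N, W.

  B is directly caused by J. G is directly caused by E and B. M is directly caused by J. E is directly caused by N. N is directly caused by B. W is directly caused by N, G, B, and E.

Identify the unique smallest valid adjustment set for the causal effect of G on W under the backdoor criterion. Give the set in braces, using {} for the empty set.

{B, E}

Variables eligible for adjustment (non-descendants of G, excluding G and W): {B, E, J, M, N}.
Backdoor paths from G to W:
  P1: G <- B -> N -> E -> W
  P2: G <- B -> N -> W
  P3: G <- B -> W
  P4: G <- E <- N <- B -> W
  P5: G <- E <- N -> W
  P6: G <- E -> W
The empty set is not sufficient: P1 (G <- B -> N -> E -> W) has no collider blocking it and no conditioned non-collider, so it is open.
Try {B, E}:
  P1: blocked at fork node B ∈ conditioning set.
  P2: blocked at fork node B ∈ conditioning set.
  P3: blocked at fork node B ∈ conditioning set.
  P4: blocked at chain node E ∈ conditioning set.
  P5: blocked at chain node E ∈ conditioning set.
  P6: blocked at fork node E ∈ conditioning set.
{B, E} contains no descendant of G and blocks every backdoor path.
Every element of {B, E} is needed (dropping B leaves P2 open; dropping E leaves P5 open), so no proper subset is valid.
Among all size-2 subsets of the eligible variables, only {B, E} blocks every backdoor path, so it is the unique smallest valid adjustment set.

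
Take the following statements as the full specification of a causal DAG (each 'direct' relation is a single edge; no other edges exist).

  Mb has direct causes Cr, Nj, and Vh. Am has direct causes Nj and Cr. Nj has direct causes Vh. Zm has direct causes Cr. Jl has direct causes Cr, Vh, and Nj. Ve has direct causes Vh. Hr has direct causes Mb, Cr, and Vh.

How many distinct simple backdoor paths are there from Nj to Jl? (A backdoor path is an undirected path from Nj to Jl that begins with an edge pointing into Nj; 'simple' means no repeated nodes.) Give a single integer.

5

A backdoor path from Nj to Jl is any simple undirected path whose first edge points into Nj (i.e. leaves Nj via a parent).
Parents of Nj: {Vh}.
Enumerating:
  P1: Nj <- Vh -> Jl
  P2: Nj <- Vh -> Mb <- Cr -> Jl
  P3: Nj <- Vh -> Mb -> Hr <- Cr -> Jl
  P4: Nj <- Vh -> Hr <- Cr -> Jl
  P5: Nj <- Vh -> Hr <- Mb <- Cr -> Jl
That exhausts the simple backdoor paths. Count: 5.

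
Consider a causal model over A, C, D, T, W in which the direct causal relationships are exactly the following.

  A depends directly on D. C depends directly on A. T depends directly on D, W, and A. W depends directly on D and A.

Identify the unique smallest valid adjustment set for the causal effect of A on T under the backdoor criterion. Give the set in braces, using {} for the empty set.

Variables eligible for adjustment (non-descendants of A, excluding A and T): {D}.
Backdoor paths from A to T:
  P1: A <- D -> W -> T
  P2: A <- D -> T
The empty set is not sufficient: P1 (A <- D -> W -> T) has no collider blocking it and no conditioned non-collider, so it is open.
Try {D}:
  P1: blocked at fork node D ∈ conditioning set.
  P2: blocked at fork node D ∈ conditioning set.
{D} contains no descendant of A and blocks every backdoor path.
{D} is the unique smallest valid adjustment set.

{D}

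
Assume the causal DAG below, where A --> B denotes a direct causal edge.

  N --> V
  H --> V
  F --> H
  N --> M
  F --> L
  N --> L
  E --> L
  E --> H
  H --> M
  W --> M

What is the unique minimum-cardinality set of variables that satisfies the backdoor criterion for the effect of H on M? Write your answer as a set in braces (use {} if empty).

Variables eligible for adjustment (non-descendants of H, excluding H and M): {E, F, L, N, W}.
Backdoor paths from H to M:
  P1: H <- E -> L <- N -> M
  P2: H <- F -> L <- N -> M
Each backdoor path contains an unconditioned collider, so every path is already blocked with the empty conditioning set:
  P1: blocked at collider L (neither it nor any descendant is in the conditioning set).
  P2: blocked at collider L (neither it nor any descendant is in the conditioning set).
The empty set is therefore the unique smallest valid set.

{}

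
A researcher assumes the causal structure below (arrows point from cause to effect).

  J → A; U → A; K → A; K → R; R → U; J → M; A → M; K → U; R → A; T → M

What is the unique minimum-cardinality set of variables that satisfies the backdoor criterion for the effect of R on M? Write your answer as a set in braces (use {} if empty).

{K}

Variables eligible for adjustment (non-descendants of R, excluding R and M): {J, K, T}.
Backdoor paths from R to M:
  P1: R <- K -> U -> A <- J -> M
  P2: R <- K -> U -> A -> M
  P3: R <- K -> A <- J -> M
  P4: R <- K -> A -> M
The empty set is not sufficient: P2 (R <- K -> U -> A -> M) has no collider blocking it and no conditioned non-collider, so it is open.
Try {K}:
  P1: blocked at fork node K ∈ conditioning set.
  P2: blocked at fork node K ∈ conditioning set.
  P3: blocked at fork node K ∈ conditioning set.
  P4: blocked at fork node K ∈ conditioning set.
{K} contains no descendant of R and blocks every backdoor path.
No other singleton works — e.g. {J} leaves P2 open — so {K} is the unique smallest valid adjustment set.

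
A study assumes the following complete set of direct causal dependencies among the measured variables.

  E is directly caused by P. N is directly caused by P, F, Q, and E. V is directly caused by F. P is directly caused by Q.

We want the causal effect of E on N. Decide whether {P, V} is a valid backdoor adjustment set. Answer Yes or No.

Yes

Backdoor paths from E to N (paths whose first edge points into E):
  P1: E <- P <- Q -> N
  P2: E <- P -> N
Condition 1 (no descendant of E in the set): holds — descendants of E are {N}; none are in {P, V}.
Condition 2 (every backdoor path blocked by {P, V}):
  P1: blocked at chain node P ∈ conditioning set.
  P2: blocked at fork node P ∈ conditioning set.
{P, V} satisfies the backdoor criterion.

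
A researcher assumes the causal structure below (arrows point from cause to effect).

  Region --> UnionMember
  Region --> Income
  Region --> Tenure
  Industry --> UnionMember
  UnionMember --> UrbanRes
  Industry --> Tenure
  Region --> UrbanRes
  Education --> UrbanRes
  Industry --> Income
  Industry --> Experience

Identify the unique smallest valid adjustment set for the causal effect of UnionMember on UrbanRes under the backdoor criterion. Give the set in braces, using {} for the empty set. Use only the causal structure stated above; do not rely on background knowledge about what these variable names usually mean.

Variables eligible for adjustment (non-descendants of UnionMember, excluding UnionMember and UrbanRes): {Education, Experience, Income, Industry, Region, Tenure}.
Backdoor paths from UnionMember to UrbanRes:
  P1: UnionMember <- Region -> UrbanRes
  P2: UnionMember <- Industry -> Income <- Region -> UrbanRes
  P3: UnionMember <- Industry -> Tenure <- Region -> UrbanRes
The empty set is not sufficient: P1 (UnionMember <- Region -> UrbanRes) has no collider blocking it and no conditioned non-collider, so it is open.
Try {Region}:
  P1: blocked at fork node Region ∈ conditioning set.
  P2: blocked at collider Income (neither it nor any descendant is in the conditioning set).
  P3: blocked at collider Tenure (neither it nor any descendant is in the conditioning set).
{Region} contains no descendant of UnionMember and blocks every backdoor path.
No other singleton works — e.g. {Industry} leaves P1 open — so {Region} is the unique smallest valid adjustment set.

{Region}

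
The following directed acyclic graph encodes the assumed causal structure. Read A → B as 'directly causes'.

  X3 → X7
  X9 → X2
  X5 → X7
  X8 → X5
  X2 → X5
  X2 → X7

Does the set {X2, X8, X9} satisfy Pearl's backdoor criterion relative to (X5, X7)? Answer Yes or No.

Yes

Backdoor paths from X5 to X7 (paths whose first edge points into X5):
  P1: X5 <- X2 -> X7
Condition 1 (no descendant of X5 in the set): holds — descendants of X5 are {X7}; none are in {X2, X8, X9}.
Condition 2 (every backdoor path blocked by {X2, X8, X9}):
  P1: blocked at fork node X2 ∈ conditioning set.
{X2, X8, X9} satisfies the backdoor criterion.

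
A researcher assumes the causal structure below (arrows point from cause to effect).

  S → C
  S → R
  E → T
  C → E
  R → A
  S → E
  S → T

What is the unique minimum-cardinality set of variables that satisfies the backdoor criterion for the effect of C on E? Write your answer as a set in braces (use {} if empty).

Variables eligible for adjustment (non-descendants of C, excluding C and E): {A, R, S}.
Backdoor paths from C to E:
  P1: C <- S -> E
  P2: C <- S -> T <- E
The empty set is not sufficient: P1 (C <- S -> E) has no collider blocking it and no conditioned non-collider, so it is open.
Try {S}:
  P1: blocked at fork node S ∈ conditioning set.
  P2: blocked at fork node S ∈ conditioning set.
{S} contains no descendant of C and blocks every backdoor path.
No other singleton works — e.g. {R} leaves P1 open — so {S} is the unique smallest valid adjustment set.

{S}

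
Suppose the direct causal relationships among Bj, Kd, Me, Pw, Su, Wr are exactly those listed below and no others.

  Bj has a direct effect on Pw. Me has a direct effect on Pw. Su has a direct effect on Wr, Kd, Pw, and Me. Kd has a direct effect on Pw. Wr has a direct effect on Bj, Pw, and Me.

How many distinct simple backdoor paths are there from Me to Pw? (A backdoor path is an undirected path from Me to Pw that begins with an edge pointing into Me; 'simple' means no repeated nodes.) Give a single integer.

A backdoor path from Me to Pw is any simple undirected path whose first edge points into Me (i.e. leaves Me via a parent).
Parents of Me: {Su, Wr}.
Enumerating:
  P1: Me <- Su -> Wr -> Bj -> Pw
  P2: Me <- Su -> Wr -> Pw
  P3: Me <- Su -> Kd -> Pw
  P4: Me <- Su -> Pw
  P5: Me <- Wr <- Su -> Kd -> Pw
  P6: Me <- Wr <- Su -> Pw
  P7: Me <- Wr -> Bj -> Pw
  P8: Me <- Wr -> Pw
That exhausts the simple backdoor paths. Count: 8.

8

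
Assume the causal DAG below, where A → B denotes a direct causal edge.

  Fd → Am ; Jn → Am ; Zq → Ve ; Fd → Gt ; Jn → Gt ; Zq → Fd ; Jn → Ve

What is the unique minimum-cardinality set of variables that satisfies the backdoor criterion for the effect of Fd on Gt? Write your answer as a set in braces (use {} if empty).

{}

Variables eligible for adjustment (non-descendants of Fd, excluding Fd and Gt): {Jn, Ve, Zq}.
Backdoor paths from Fd to Gt:
  P1: Fd <- Zq -> Ve <- Jn -> Gt
Each backdoor path contains an unconditioned collider, so every path is already blocked with the empty conditioning set:
  P1: blocked at collider Ve (neither it nor any descendant is in the conditioning set).
The empty set is therefore the unique smallest valid set.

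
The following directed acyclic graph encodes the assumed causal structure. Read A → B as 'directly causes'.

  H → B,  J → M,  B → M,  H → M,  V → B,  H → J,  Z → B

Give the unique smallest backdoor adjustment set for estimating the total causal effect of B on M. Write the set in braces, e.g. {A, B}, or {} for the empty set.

Variables eligible for adjustment (non-descendants of B, excluding B and M): {H, J, V, Z}.
Backdoor paths from B to M:
  P1: B <- H -> J -> M
  P2: B <- H -> M
The empty set is not sufficient: P1 (B <- H -> J -> M) has no collider blocking it and no conditioned non-collider, so it is open.
Try {H}:
  P1: blocked at fork node H ∈ conditioning set.
  P2: blocked at fork node H ∈ conditioning set.
{H} contains no descendant of B and blocks every backdoor path.
No other singleton works — e.g. {V} leaves P1 open — so {H} is the unique smallest valid adjustment set.

{H}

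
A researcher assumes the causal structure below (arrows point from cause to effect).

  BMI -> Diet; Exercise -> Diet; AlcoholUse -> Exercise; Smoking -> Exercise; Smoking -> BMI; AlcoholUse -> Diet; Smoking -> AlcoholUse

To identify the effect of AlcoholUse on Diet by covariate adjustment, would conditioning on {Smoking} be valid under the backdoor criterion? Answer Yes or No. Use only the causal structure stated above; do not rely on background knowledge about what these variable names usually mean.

Backdoor paths from AlcoholUse to Diet (paths whose first edge points into AlcoholUse):
  P1: AlcoholUse <- Smoking -> Exercise -> Diet
  P2: AlcoholUse <- Smoking -> BMI -> Diet
Condition 1 (no descendant of AlcoholUse in the set): holds — descendants of AlcoholUse are {Diet, Exercise}; none are in {Smoking}.
Condition 2 (every backdoor path blocked by {Smoking}):
  P1: blocked at fork node Smoking ∈ conditioning set.
  P2: blocked at fork node Smoking ∈ conditioning set.
{Smoking} satisfies the backdoor criterion.

Yes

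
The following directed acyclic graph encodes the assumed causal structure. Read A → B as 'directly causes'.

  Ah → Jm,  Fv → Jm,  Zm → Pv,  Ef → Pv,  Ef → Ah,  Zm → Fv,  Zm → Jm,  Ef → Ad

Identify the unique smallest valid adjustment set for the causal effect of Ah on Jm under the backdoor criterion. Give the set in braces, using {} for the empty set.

{}

Variables eligible for adjustment (non-descendants of Ah, excluding Ah and Jm): {Ad, Ef, Fv, Pv, Zm}.
Backdoor paths from Ah to Jm:
  P1: Ah <- Ef -> Pv <- Zm -> Fv -> Jm
  P2: Ah <- Ef -> Pv <- Zm -> Jm
Each backdoor path contains an unconditioned collider, so every path is already blocked with the empty conditioning set:
  P1: blocked at collider Pv (neither it nor any descendant is in the conditioning set).
  P2: blocked at collider Pv (neither it nor any descendant is in the conditioning set).
The empty set is therefore the unique smallest valid set.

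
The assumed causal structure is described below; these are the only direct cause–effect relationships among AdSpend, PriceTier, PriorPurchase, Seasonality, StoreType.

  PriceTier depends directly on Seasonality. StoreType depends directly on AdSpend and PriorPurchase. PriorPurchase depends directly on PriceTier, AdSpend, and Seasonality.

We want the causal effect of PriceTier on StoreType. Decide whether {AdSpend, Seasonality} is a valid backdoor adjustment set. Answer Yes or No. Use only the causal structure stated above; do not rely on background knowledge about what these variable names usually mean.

Backdoor paths from PriceTier to StoreType (paths whose first edge points into PriceTier):
  P1: PriceTier <- Seasonality -> PriorPurchase <- AdSpend -> StoreType
  P2: PriceTier <- Seasonality -> PriorPurchase -> StoreType
Condition 1 (no descendant of PriceTier in the set): holds — descendants of PriceTier are {PriorPurchase, StoreType}; none are in {AdSpend, Seasonality}.
Condition 2 (every backdoor path blocked by {AdSpend, Seasonality}):
  P1: blocked at fork node Seasonality ∈ conditioning set.
  P2: blocked at fork node Seasonality ∈ conditioning set.
{AdSpend, Seasonality} satisfies the backdoor criterion.

Yes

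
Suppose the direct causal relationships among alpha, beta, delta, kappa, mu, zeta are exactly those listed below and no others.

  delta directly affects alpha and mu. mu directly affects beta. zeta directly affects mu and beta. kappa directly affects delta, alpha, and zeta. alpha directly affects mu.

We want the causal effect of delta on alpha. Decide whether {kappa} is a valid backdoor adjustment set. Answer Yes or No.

Backdoor paths from delta to alpha (paths whose first edge points into delta):
  P1: delta <- kappa -> zeta -> mu <- alpha
  P2: delta <- kappa -> zeta -> beta <- mu <- alpha
  P3: delta <- kappa -> alpha
Condition 1 (no descendant of delta in the set): holds — descendants of delta are {alpha, beta, mu}; none are in {kappa}.
Condition 2 (every backdoor path blocked by {kappa}):
  P1: blocked at fork node kappa ∈ conditioning set.
  P2: blocked at fork node kappa ∈ conditioning set.
  P3: blocked at fork node kappa ∈ conditioning set.
{kappa} satisfies the backdoor criterion.

Yes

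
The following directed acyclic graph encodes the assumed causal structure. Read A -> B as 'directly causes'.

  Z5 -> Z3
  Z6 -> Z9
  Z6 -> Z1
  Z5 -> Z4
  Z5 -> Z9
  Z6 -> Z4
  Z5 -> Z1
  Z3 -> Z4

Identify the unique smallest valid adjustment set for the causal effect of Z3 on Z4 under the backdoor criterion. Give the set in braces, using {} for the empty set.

{Z5}

Variables eligible for adjustment (non-descendants of Z3, excluding Z3 and Z4): {Z1, Z5, Z6, Z9}.
Backdoor paths from Z3 to Z4:
  P1: Z3 <- Z5 -> Z9 <- Z6 -> Z4
  P2: Z3 <- Z5 -> Z4
  P3: Z3 <- Z5 -> Z1 <- Z6 -> Z4
The empty set is not sufficient: P2 (Z3 <- Z5 -> Z4) has no collider blocking it and no conditioned non-collider, so it is open.
Try {Z5}:
  P1: blocked at fork node Z5 ∈ conditioning set.
  P2: blocked at fork node Z5 ∈ conditioning set.
  P3: blocked at fork node Z5 ∈ conditioning set.
{Z5} contains no descendant of Z3 and blocks every backdoor path.
No other singleton works — e.g. {Z6} leaves P2 open — so {Z5} is the unique smallest valid adjustment set.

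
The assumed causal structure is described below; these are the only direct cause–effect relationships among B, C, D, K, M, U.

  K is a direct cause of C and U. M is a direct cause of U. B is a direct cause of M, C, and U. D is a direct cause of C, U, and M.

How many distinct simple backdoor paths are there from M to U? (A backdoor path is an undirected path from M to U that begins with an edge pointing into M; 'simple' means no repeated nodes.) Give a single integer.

A backdoor path from M to U is any simple undirected path whose first edge points into M (i.e. leaves M via a parent).
Parents of M: {B, D}.
Enumerating:
  P1: M <- D -> C <- K -> U
  P2: M <- D -> C <- B -> U
  P3: M <- D -> U
  P4: M <- B -> C <- K -> U
  P5: M <- B -> C <- D -> U
  P6: M <- B -> U
That exhausts the simple backdoor paths. Count: 6.

6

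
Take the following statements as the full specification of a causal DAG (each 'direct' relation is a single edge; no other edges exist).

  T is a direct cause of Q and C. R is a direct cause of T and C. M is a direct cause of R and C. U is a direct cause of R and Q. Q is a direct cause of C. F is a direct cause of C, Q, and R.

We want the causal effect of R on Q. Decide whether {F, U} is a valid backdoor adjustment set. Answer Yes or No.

Yes

Backdoor paths from R to Q (paths whose first edge points into R):
  P1: R <- F -> Q
  P2: R <- F -> C <- T -> Q
  P3: R <- F -> C <- Q
  P4: R <- U -> Q
  P5: R <- M -> C <- F -> Q
  P6: R <- M -> C <- T -> Q
  P7: R <- M -> C <- Q
Condition 1 (no descendant of R in the set): holds — descendants of R are {C, Q, T}; none are in {F, U}.
Condition 2 (every backdoor path blocked by {F, U}):
  P1: blocked at fork node F ∈ conditioning set.
  P2: blocked at fork node F ∈ conditioning set.
  P3: blocked at fork node F ∈ conditioning set.
  P4: blocked at fork node U ∈ conditioning set.
  P5: blocked at collider C (neither it nor any descendant is in the conditioning set).
  P6: blocked at collider C (neither it nor any descendant is in the conditioning set).
  P7: blocked at collider C (neither it nor any descendant is in the conditioning set).
{F, U} satisfies the backdoor criterion.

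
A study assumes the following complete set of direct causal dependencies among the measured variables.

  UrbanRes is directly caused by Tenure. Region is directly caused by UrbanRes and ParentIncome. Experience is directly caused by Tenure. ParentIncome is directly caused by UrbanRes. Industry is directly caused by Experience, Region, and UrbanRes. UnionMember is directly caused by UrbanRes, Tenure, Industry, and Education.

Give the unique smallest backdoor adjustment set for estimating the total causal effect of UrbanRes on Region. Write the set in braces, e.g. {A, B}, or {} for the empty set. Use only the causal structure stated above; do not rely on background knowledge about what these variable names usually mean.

{}

Variables eligible for adjustment (non-descendants of UrbanRes, excluding UrbanRes and Region): {Education, Experience, Tenure}.
Backdoor paths from UrbanRes to Region:
  P1: UrbanRes <- Tenure -> Experience -> Industry <- Region
  P2: UrbanRes <- Tenure -> UnionMember <- Industry <- Region
Each backdoor path contains an unconditioned collider, so every path is already blocked with the empty conditioning set:
  P1: blocked at collider Industry (neither it nor any descendant is in the conditioning set).
  P2: blocked at collider UnionMember (neither it nor any descendant is in the conditioning set).
The empty set is therefore the unique smallest valid set.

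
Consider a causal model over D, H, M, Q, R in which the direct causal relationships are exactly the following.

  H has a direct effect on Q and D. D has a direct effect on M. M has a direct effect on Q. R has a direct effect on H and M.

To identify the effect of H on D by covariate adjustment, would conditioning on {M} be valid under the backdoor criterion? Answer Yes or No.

Backdoor paths from H to D (paths whose first edge points into H):
  P1: H <- R -> M <- D
Condition 1 (no descendant of H in the set): FAILS — M is a descendant of H.
Condition 2 (every backdoor path blocked by {M}):
  P1: open — collider(s) M are conditioned on (or have a conditioned descendant) and no non-collider on the path is in the set.
{M} does not satisfy the backdoor criterion.

No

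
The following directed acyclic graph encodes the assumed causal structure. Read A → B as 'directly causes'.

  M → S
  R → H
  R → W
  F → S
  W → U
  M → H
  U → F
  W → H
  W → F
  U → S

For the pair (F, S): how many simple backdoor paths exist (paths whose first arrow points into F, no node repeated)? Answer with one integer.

A backdoor path from F to S is any simple undirected path whose first edge points into F (i.e. leaves F via a parent).
Parents of F: {U, W}.
Enumerating:
  P1: F <- W <- R -> H <- M -> S
  P2: F <- W -> U -> S
  P3: F <- W -> H <- M -> S
  P4: F <- U <- W <- R -> H <- M -> S
  P5: F <- U <- W -> H <- M -> S
  P6: F <- U -> S
That exhausts the simple backdoor paths. Count: 6.

6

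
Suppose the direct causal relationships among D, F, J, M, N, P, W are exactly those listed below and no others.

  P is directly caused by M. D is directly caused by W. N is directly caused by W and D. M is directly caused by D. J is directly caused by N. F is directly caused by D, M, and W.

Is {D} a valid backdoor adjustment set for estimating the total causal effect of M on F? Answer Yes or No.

Backdoor paths from M to F (paths whose first edge points into M):
  P1: M <- D <- W -> F
  P2: M <- D -> N <- W -> F
  P3: M <- D -> F
Condition 1 (no descendant of M in the set): holds — descendants of M are {F, P}; none are in {D}.
Condition 2 (every backdoor path blocked by {D}):
  P1: blocked at chain node D ∈ conditioning set.
  P2: blocked at fork node D ∈ conditioning set.
  P3: blocked at fork node D ∈ conditioning set.
{D} satisfies the backdoor criterion.

Yes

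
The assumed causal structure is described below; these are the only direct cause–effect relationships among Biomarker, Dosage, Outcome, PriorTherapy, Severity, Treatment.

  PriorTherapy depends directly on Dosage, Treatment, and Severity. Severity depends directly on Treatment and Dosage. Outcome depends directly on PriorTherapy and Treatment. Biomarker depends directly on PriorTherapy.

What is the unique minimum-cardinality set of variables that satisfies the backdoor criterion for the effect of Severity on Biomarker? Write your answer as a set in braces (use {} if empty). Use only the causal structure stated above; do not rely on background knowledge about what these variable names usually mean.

Variables eligible for adjustment (non-descendants of Severity, excluding Severity and Biomarker): {Dosage, Treatment}.
Backdoor paths from Severity to Biomarker:
  P1: Severity <- Dosage -> PriorTherapy -> Biomarker
  P2: Severity <- Treatment -> PriorTherapy -> Biomarker
  P3: Severity <- Treatment -> Outcome <- PriorTherapy -> Biomarker
The empty set is not sufficient: P1 (Severity <- Dosage -> PriorTherapy -> Biomarker) has no collider blocking it and no conditioned non-collider, so it is open.
Try {Dosage, Treatment}:
  P1: blocked at fork node Dosage ∈ conditioning set.
  P2: blocked at fork node Treatment ∈ conditioning set.
  P3: blocked at fork node Treatment ∈ conditioning set.
{Dosage, Treatment} contains no descendant of Severity and blocks every backdoor path.
Every element of {Dosage, Treatment} is needed (dropping Dosage leaves P1 open; dropping Treatment leaves P2 open), so no proper subset is valid.
Among all size-2 subsets of the eligible variables, only {Dosage, Treatment} blocks every backdoor path, so it is the unique smallest valid adjustment set.

{Dosage, Treatment}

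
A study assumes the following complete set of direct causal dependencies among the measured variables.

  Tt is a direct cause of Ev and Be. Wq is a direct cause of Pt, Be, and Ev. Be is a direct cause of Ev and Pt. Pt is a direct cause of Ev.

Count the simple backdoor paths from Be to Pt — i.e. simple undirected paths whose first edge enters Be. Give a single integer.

4

A backdoor path from Be to Pt is any simple undirected path whose first edge points into Be (i.e. leaves Be via a parent).
Parents of Be: {Tt, Wq}.
Enumerating:
  P1: Be <- Wq -> Pt
  P2: Be <- Wq -> Ev <- Pt
  P3: Be <- Tt -> Ev <- Wq -> Pt
  P4: Be <- Tt -> Ev <- Pt
That exhausts the simple backdoor paths. Count: 4.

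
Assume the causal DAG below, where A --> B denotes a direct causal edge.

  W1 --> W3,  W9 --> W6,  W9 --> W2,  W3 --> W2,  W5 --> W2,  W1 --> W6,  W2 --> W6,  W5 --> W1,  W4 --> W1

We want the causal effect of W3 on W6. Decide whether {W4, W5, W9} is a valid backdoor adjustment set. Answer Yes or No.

No

Backdoor paths from W3 to W6 (paths whose first edge points into W3):
  P1: W3 <- W1 <- W5 -> W2 <- W9 -> W6
  P2: W3 <- W1 <- W5 -> W2 -> W6
  P3: W3 <- W1 -> W6
Condition 1 (no descendant of W3 in the set): holds — descendants of W3 are {W2, W6}; none are in {W4, W5, W9}.
Condition 2 (every backdoor path blocked by {W4, W5, W9}):
  P1: blocked at fork node W5 ∈ conditioning set.
  P2: blocked at fork node W5 ∈ conditioning set.
  P3: open — no interior node is in the conditioning set.
{W4, W5, W9} does not satisfy the backdoor criterion.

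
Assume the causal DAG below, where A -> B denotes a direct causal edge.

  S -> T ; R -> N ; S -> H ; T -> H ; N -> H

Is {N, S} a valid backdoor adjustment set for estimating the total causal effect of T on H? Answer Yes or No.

Yes

Backdoor paths from T to H (paths whose first edge points into T):
  P1: T <- S -> H
Condition 1 (no descendant of T in the set): holds — descendants of T are {H}; none are in {N, S}.
Condition 2 (every backdoor path blocked by {N, S}):
  P1: blocked at fork node S ∈ conditioning set.
{N, S} satisfies the backdoor criterion.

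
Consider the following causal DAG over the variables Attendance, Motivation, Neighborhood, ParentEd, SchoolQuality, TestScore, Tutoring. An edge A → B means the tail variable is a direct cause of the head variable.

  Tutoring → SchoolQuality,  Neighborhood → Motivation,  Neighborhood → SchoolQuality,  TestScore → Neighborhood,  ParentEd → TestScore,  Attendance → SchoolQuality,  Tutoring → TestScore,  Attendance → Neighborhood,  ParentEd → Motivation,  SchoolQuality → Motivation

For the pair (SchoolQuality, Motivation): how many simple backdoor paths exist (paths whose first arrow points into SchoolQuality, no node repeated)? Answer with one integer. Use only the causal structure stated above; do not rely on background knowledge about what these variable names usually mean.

6

A backdoor path from SchoolQuality to Motivation is any simple undirected path whose first edge points into SchoolQuality (i.e. leaves SchoolQuality via a parent).
Parents of SchoolQuality: {Attendance, Neighborhood, Tutoring}.
Enumerating:
  P1: SchoolQuality <- Attendance -> Neighborhood <- TestScore <- ParentEd -> Motivation
  P2: SchoolQuality <- Attendance -> Neighborhood -> Motivation
  P3: SchoolQuality <- Tutoring -> TestScore <- ParentEd -> Motivation
  P4: SchoolQuality <- Tutoring -> TestScore -> Neighborhood -> Motivation
  P5: SchoolQuality <- Neighborhood <- TestScore <- ParentEd -> Motivation
  P6: SchoolQuality <- Neighborhood -> Motivation
That exhausts the simple backdoor paths. Count: 6.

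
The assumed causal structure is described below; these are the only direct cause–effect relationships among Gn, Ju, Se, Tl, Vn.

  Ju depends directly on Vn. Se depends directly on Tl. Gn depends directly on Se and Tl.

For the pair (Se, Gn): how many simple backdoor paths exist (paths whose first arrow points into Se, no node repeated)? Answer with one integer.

1

A backdoor path from Se to Gn is any simple undirected path whose first edge points into Se (i.e. leaves Se via a parent).
Parents of Se: {Tl}.
Enumerating:
  P1: Se <- Tl -> Gn
That exhausts the simple backdoor paths. Count: 1.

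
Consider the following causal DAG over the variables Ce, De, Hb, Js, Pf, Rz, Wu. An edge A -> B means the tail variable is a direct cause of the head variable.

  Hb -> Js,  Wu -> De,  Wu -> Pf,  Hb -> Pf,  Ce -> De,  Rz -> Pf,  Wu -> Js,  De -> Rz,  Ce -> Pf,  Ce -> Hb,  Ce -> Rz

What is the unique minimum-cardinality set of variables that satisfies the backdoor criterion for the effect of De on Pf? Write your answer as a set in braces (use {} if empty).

{Ce, Wu}

Variables eligible for adjustment (non-descendants of De, excluding De and Pf): {Ce, Hb, Js, Wu}.
Backdoor paths from De to Pf:
  P1: De <- Ce -> Hb -> Js <- Wu -> Pf
  P2: De <- Ce -> Hb -> Pf
  P3: De <- Ce -> Rz -> Pf
  P4: De <- Ce -> Pf
  P5: De <- Wu -> Js <- Hb <- Ce -> Rz -> Pf
  P6: De <- Wu -> Js <- Hb <- Ce -> Pf
  P7: De <- Wu -> Js <- Hb -> Pf
  P8: De <- Wu -> Pf
The empty set is not sufficient: P2 (De <- Ce -> Hb -> Pf) has no collider blocking it and no conditioned non-collider, so it is open.
Try {Ce, Wu}:
  P1: blocked at fork node Ce ∈ conditioning set.
  P2: blocked at fork node Ce ∈ conditioning set.
  P3: blocked at fork node Ce ∈ conditioning set.
  P4: blocked at fork node Ce ∈ conditioning set.
  P5: blocked at fork node Wu ∈ conditioning set.
  P6: blocked at fork node Wu ∈ conditioning set.
  P7: blocked at fork node Wu ∈ conditioning set.
  P8: blocked at fork node Wu ∈ conditioning set.
{Ce, Wu} contains no descendant of De and blocks every backdoor path.
Every element of {Ce, Wu} is needed (dropping Ce leaves P2 open; dropping Wu leaves P8 open), so no proper subset is valid.
Among all size-2 subsets of the eligible variables, only {Ce, Wu} blocks every backdoor path, so it is the unique smallest valid adjustment set.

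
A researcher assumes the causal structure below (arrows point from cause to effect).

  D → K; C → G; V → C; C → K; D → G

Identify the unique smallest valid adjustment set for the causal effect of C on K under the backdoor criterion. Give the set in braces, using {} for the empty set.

Variables eligible for adjustment (non-descendants of C, excluding C and K): {D, V}.
Backdoor paths from C to K:
  (none)
With no backdoor paths the empty set already satisfies the criterion, and it is trivially minimal.

{}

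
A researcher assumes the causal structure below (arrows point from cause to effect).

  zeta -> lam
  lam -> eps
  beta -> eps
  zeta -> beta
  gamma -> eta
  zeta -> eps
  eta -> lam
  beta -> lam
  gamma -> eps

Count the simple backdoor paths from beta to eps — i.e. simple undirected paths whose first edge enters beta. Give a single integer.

3

A backdoor path from beta to eps is any simple undirected path whose first edge points into beta (i.e. leaves beta via a parent).
Parents of beta: {zeta}.
Enumerating:
  P1: beta <- zeta -> lam <- eta <- gamma -> eps
  P2: beta <- zeta -> lam -> eps
  P3: beta <- zeta -> eps
That exhausts the simple backdoor paths. Count: 3.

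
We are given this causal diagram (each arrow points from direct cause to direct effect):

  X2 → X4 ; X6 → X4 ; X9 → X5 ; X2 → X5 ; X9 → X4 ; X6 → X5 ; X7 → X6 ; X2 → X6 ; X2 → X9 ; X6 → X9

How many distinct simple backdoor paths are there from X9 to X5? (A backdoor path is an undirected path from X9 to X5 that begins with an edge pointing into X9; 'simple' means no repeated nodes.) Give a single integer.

A backdoor path from X9 to X5 is any simple undirected path whose first edge points into X9 (i.e. leaves X9 via a parent).
Parents of X9: {X2, X6}.
Enumerating:
  P1: X9 <- X2 -> X6 -> X5
  P2: X9 <- X2 -> X5
  P3: X9 <- X2 -> X4 <- X6 -> X5
  P4: X9 <- X6 <- X2 -> X5
  P5: X9 <- X6 -> X5
  P6: X9 <- X6 -> X4 <- X2 -> X5
That exhausts the simple backdoor paths. Count: 6.

6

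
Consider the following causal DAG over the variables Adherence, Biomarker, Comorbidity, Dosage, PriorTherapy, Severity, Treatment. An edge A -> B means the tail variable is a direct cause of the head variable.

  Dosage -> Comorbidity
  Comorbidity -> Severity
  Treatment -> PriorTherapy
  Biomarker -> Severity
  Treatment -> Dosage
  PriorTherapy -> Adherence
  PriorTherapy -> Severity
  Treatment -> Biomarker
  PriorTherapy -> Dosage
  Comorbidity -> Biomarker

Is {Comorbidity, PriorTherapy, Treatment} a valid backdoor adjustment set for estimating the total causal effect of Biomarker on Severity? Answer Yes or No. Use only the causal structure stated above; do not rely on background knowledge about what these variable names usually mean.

Backdoor paths from Biomarker to Severity (paths whose first edge points into Biomarker):
  P1: Biomarker <- Treatment -> PriorTherapy -> Dosage -> Comorbidity -> Severity
  P2: Biomarker <- Treatment -> PriorTherapy -> Severity
  P3: Biomarker <- Treatment -> Dosage <- PriorTherapy -> Severity
  P4: Biomarker <- Treatment -> Dosage -> Comorbidity -> Severity
  P5: Biomarker <- Comorbidity <- Dosage <- Treatment -> PriorTherapy -> Severity
  P6: Biomarker <- Comorbidity <- Dosage <- PriorTherapy -> Severity
  P7: Biomarker <- Comorbidity -> Severity
Condition 1 (no descendant of Biomarker in the set): holds — descendants of Biomarker are {Severity}; none are in {Comorbidity, PriorTherapy, Treatment}.
Condition 2 (every backdoor path blocked by {Comorbidity, PriorTherapy, Treatment}):
  P1: blocked at fork node Treatment ∈ conditioning set.
  P2: blocked at fork node Treatment ∈ conditioning set.
  P3: blocked at fork node Treatment ∈ conditioning set.
  P4: blocked at fork node Treatment ∈ conditioning set.
  P5: blocked at chain node Comorbidity ∈ conditioning set.
  P6: blocked at chain node Comorbidity ∈ conditioning set.
  P7: blocked at fork node Comorbidity ∈ conditioning set.
{Comorbidity, PriorTherapy, Treatment} satisfies the backdoor criterion.

Yes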